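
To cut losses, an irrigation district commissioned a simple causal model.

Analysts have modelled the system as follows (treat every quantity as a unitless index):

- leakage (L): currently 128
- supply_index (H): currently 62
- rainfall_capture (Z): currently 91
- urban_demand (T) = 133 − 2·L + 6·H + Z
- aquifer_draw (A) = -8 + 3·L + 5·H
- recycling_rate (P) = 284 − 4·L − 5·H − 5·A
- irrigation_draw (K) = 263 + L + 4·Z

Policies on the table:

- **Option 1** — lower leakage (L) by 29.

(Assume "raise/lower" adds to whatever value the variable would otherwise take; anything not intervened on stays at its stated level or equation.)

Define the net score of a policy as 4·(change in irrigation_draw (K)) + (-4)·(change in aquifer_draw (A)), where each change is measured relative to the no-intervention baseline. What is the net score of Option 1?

Baseline:
  L = 128
  H = 62
  Z = 91
  A = -8 + 3·128 + 5·62 = 686
  K = 263 + 128 + 4·91 = 755
Option 1 (L − 29):
  L = 128 − 29 = 99
  H = 62
  Z = 91
  A = -8 + 3·99 + 5·62 = 599
  K = 263 + 99 + 4·91 = 726
ΔK = 726 − 755 = -29; ΔA = 599 − 686 = -87
Score = 4·(-29) + (-4)·(-87) = 232

232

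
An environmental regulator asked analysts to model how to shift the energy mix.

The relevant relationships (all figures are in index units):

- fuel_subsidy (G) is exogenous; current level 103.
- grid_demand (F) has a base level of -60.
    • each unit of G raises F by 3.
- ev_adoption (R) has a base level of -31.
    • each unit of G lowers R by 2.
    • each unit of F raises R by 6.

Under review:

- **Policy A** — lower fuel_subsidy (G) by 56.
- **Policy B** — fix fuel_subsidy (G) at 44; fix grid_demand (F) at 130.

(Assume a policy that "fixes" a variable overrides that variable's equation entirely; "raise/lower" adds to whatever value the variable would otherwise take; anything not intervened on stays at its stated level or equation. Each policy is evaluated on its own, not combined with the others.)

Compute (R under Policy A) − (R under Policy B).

-300

Policy A (G − 56):
  G = 103 − 56 = 47
  F = -60 + 3·47 = 81
  R = -31 − 2·47 + 6·81 = 361
Policy B (G := 44, F := 130):
  G = 44
  F = 130
  R = -31 − 2·44 + 6·130 = 661
R: 361 − 661 = -300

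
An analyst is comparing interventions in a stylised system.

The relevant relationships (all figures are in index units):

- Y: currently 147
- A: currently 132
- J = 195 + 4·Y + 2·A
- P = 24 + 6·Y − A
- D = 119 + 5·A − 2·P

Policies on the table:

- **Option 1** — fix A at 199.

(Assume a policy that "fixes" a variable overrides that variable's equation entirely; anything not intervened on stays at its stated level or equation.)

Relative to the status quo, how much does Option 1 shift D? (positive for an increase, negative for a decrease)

469

Baseline:
  Y = 147
  A = 132
  P = 24 + 6·147 − 132 = 774
  D = 119 + 5·132 − 2·774 = -769
Option 1 (A := 199):
  Y = 147
  A = 199
  P = 24 + 6·147 − 199 = 707
  D = 119 + 5·199 − 2·707 = -300
Change in D: -300 − (-769) = 469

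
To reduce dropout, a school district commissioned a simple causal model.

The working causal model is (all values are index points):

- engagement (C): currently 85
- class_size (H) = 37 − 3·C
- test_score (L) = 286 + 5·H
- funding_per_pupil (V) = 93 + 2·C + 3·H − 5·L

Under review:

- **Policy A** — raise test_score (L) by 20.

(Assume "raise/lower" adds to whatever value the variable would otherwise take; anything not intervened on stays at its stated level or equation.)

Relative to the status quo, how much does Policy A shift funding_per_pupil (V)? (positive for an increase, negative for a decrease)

Baseline:
  C = 85
  H = 37 − 3·85 = -218
  L = 286 + 5·(-218) = -804
  V = 93 + 2·85 + 3·(-218) − 5·(-804) = 3629
Policy A (L + 20):
  C = 85
  H = 37 − 3·85 = -218
  L = 286 + 5·(-218) (+20 from intervention) = -784
  V = 93 + 2·85 + 3·(-218) − 5·(-784) = 3529
Change in V: 3529 − 3629 = -100

-100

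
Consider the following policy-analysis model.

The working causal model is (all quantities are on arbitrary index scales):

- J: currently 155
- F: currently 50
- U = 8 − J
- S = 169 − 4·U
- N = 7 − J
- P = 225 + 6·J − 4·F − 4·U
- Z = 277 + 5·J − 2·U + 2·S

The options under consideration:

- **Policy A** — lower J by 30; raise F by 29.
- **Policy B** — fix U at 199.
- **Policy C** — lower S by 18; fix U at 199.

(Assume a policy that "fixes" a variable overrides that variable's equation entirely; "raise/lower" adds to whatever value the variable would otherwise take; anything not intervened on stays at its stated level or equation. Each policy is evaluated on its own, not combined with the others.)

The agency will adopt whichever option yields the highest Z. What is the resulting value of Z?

Policy A (J − 30, F + 29):
  J = 155 − 30 = 125
  U = 8 − 125 = -117
  S = 169 − 4·(-117) = 637
  Z = 277 + 5·125 − 2·(-117) + 2·637 = 2410
Policy B (U := 199):
  J = 155
  U = 199
  S = 169 − 4·199 = -627
  Z = 277 + 5·155 − 2·199 + 2·(-627) = -600
Policy C (S − 18, U := 199):
  J = 155
  U = 199
  S = 169 − 4·199 (−18 from intervention) = -645
  Z = 277 + 5·155 − 2·199 + 2·(-645) = -636
Comparing — Policy A: Z=2410, Policy B: Z=-600, Policy C: Z=-636. Highest is 2410 (Policy A).

2410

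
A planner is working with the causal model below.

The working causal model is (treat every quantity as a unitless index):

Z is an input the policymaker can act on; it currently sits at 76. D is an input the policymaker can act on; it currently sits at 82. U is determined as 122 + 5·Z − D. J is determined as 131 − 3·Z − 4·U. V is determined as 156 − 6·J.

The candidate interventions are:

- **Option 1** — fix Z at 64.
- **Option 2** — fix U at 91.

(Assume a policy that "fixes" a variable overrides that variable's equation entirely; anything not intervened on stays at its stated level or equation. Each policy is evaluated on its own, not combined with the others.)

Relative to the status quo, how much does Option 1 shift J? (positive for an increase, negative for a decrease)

Baseline:
  Z = 76
  D = 82
  U = 122 + 5·76 − 82 = 420
  J = 131 − 3·76 − 4·420 = -1777
Option 1 (Z := 64):
  Z = 64
  D = 82
  U = 122 + 5·64 − 82 = 360
  J = 131 − 3·64 − 4·360 = -1501
Change in J: -1501 − (-1777) = 276

276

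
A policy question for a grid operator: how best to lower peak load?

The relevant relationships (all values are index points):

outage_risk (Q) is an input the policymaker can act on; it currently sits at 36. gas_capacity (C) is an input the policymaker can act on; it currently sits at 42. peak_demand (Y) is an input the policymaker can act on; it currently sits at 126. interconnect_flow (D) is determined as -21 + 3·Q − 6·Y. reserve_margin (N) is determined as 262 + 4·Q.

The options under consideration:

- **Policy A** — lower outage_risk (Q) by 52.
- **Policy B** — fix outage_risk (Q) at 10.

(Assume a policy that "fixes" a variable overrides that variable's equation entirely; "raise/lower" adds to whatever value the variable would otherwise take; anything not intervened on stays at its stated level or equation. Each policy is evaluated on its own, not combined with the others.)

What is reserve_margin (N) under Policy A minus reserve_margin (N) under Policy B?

-104

Policy A (Q − 52):
  Q = 36 − 52 = -16
  N = 262 + 4·(-16) = 198
Policy B (Q := 10):
  Q = 10
  N = 262 + 4·10 = 302
N: 198 − 302 = -104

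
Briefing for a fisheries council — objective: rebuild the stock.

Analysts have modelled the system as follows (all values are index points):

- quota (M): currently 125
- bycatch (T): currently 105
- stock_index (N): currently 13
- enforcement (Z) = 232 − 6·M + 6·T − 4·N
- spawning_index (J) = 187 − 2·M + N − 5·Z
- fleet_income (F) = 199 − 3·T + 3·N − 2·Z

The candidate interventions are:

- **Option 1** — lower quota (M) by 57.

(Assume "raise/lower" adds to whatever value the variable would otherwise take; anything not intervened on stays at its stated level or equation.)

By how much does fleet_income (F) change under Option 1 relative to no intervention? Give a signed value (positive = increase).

-684

Baseline:
  M = 125
  T = 105
  N = 13
  Z = 232 − 6·125 + 6·105 − 4·13 = 60
  F = 199 − 3·105 + 3·13 − 2·60 = -197
Option 1 (M − 57):
  M = 125 − 57 = 68
  T = 105
  N = 13
  Z = 232 − 6·68 + 6·105 − 4·13 = 402
  F = 199 − 3·105 + 3·13 − 2·402 = -881
Change in F: -881 − (-197) = -684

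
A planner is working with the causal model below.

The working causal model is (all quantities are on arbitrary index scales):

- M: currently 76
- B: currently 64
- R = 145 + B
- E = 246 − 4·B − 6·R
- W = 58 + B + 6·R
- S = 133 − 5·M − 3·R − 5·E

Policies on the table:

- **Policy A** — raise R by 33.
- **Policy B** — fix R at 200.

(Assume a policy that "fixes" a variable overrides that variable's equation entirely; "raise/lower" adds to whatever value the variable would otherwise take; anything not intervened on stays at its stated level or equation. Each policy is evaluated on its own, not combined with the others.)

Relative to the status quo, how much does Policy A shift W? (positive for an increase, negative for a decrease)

198

Baseline:
  B = 64
  R = 145 + 64 = 209
  W = 58 + 64 + 6·209 = 1376
Policy A (R + 33):
  B = 64
  R = 145 + 64 (+33 from intervention) = 242
  W = 58 + 64 + 6·242 = 1574
Change in W: 1574 − 1376 = 198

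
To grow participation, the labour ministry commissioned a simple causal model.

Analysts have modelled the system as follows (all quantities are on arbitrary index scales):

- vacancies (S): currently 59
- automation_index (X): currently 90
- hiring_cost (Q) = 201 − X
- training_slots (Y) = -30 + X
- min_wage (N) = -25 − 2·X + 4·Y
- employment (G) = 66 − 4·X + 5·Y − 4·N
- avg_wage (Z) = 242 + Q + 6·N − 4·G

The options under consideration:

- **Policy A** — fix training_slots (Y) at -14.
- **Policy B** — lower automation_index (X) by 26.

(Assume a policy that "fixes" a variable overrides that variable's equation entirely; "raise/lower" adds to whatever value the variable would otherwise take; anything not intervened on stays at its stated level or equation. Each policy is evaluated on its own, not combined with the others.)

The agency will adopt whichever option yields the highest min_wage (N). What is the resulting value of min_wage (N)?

Policy A (Y := -14):
  X = 90
  Y = -14
  N = -25 − 2·90 + 4·(-14) = -261
Policy B (X − 26):
  X = 90 − 26 = 64
  Y = -30 + 64 = 34
  N = -25 − 2·64 + 4·34 = -17
Comparing — Policy A: N=-261, Policy B: N=-17. Highest is -17 (Policy B).

-17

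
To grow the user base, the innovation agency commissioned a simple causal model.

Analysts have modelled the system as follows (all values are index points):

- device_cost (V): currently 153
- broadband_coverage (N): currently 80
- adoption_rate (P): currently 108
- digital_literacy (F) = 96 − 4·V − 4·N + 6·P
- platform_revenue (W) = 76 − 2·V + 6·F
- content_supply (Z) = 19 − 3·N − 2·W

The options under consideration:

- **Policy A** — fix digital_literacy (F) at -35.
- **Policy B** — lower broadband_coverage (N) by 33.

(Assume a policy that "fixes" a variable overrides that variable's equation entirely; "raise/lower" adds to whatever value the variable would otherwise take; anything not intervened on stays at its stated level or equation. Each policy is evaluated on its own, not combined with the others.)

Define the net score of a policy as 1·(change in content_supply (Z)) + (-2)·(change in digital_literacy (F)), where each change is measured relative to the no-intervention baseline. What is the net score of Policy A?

Baseline:
  V = 153
  N = 80
  P = 108
  F = 96 − 4·153 − 4·80 + 6·108 = -188
  W = 76 − 2·153 + 6·(-188) = -1358
  Z = 19 − 3·80 − 2·(-1358) = 2495
Policy A (F := -35):
  V = 153
  N = 80
  P = 108
  F = -35
  W = 76 − 2·153 + 6·(-35) = -440
  Z = 19 − 3·80 − 2·(-440) = 659
ΔZ = 659 − 2495 = -1836; ΔF = -35 − (-188) = 153
Score = 1·(-1836) + (-2)·153 = -2142

-2142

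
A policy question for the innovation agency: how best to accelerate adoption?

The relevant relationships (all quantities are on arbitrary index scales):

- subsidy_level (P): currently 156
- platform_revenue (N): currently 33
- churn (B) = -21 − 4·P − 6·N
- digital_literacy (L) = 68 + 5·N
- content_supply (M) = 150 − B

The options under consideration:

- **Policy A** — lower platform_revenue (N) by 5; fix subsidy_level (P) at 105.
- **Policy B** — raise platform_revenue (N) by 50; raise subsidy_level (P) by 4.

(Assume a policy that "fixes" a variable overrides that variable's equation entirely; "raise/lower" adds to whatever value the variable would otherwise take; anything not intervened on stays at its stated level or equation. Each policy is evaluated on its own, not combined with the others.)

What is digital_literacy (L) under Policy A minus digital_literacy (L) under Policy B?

-275

Policy A (N − 5, P := 105):
  N = 33 − 5 = 28
  L = 68 + 5·28 = 208
Policy B (N + 50, P + 4):
  N = 33 + 50 = 83
  L = 68 + 5·83 = 483
L: 208 − 483 = -275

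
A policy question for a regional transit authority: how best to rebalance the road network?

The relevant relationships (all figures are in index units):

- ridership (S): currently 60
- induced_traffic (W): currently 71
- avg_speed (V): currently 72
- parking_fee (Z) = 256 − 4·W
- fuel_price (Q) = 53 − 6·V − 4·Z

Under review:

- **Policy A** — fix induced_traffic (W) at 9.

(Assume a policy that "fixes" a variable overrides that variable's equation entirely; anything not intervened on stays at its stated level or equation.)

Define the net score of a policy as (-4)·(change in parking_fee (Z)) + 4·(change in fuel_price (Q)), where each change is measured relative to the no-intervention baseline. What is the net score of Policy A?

Baseline:
  W = 71
  V = 72
  Z = 256 − 4·71 = -28
  Q = 53 − 6·72 − 4·(-28) = -267
Policy A (W := 9):
  W = 9
  V = 72
  Z = 256 − 4·9 = 220
  Q = 53 − 6·72 − 4·220 = -1259
ΔZ = 220 − (-28) = 248; ΔQ = -1259 − (-267) = -992
Score = (-4)·248 + 4·(-992) = -4960

-4960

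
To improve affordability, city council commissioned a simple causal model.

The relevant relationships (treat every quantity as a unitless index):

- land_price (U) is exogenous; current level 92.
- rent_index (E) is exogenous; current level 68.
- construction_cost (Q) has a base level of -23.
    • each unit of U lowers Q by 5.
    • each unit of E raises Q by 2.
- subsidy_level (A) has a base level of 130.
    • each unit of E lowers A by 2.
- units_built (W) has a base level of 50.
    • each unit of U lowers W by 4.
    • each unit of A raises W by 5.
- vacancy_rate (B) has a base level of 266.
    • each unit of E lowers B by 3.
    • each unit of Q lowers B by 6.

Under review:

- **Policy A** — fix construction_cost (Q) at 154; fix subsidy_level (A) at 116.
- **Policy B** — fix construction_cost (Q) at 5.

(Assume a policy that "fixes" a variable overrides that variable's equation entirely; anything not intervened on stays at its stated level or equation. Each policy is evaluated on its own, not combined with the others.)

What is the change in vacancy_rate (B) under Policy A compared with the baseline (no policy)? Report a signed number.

Baseline:
  U = 92
  E = 68
  Q = -23 − 5·92 + 2·68 = -347
  B = 266 − 3·68 − 6·(-347) = 2144
Policy A (Q := 154, A := 116):
  U = 92
  E = 68
  Q = 154
  B = 266 − 3·68 − 6·154 = -862
Change in B: -862 − 2144 = -3006

-3006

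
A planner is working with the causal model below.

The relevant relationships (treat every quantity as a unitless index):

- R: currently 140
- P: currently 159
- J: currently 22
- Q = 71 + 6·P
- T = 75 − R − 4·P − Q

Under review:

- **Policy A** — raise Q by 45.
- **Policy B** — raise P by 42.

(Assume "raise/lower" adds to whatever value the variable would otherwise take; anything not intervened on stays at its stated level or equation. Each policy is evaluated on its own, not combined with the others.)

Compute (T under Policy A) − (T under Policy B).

Policy A (Q + 45):
  R = 140
  P = 159
  Q = 71 + 6·159 (+45 from intervention) = 1070
  T = 75 − 140 − 4·159 − 1070 = -1771
Policy B (P + 42):
  R = 140
  P = 159 + 42 = 201
  Q = 71 + 6·201 = 1277
  T = 75 − 140 − 4·201 − 1277 = -2146
T: -1771 − (-2146) = 375

375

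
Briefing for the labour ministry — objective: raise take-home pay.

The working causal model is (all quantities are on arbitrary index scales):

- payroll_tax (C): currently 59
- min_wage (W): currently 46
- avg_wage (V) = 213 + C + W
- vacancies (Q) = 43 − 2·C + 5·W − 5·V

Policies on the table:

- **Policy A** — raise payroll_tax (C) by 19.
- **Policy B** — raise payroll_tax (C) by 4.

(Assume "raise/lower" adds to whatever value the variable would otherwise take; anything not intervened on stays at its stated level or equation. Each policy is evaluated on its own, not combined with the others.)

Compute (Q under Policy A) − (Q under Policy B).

Policy A (C + 19):
  C = 59 + 19 = 78
  W = 46
  V = 213 + 78 + 46 = 337
  Q = 43 − 2·78 + 5·46 − 5·337 = -1568
Policy B (C + 4):
  C = 59 + 4 = 63
  W = 46
  V = 213 + 63 + 46 = 322
  Q = 43 − 2·63 + 5·46 − 5·322 = -1463
Q: -1568 − (-1463) = -105

-105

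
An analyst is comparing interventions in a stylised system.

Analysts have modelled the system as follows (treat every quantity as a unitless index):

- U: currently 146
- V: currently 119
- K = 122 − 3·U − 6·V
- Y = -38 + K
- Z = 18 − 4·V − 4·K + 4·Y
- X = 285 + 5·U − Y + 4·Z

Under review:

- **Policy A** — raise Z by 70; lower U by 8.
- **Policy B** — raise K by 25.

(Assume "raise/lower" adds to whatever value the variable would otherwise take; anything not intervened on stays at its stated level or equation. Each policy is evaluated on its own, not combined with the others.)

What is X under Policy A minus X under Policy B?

241

Policy A (Z + 70, U − 8):
  U = 146 − 8 = 138
  V = 119
  K = 122 − 3·138 − 6·119 = -1006
  Y = -38 + (-1006) = -1044
  Z = 18 − 4·119 − 4·(-1006) + 4·(-1044) (+70 from intervention) = -540
  X = 285 + 5·138 − (-1044) + 4·(-540) = -141
Policy B (K + 25):
  U = 146
  V = 119
  K = 122 − 3·146 − 6·119 (+25 from intervention) = -1005
  Y = -38 + (-1005) = -1043
  Z = 18 − 4·119 − 4·(-1005) + 4·(-1043) = -610
  X = 285 + 5·146 − (-1043) + 4·(-610) = -382
X: -141 − (-382) = 241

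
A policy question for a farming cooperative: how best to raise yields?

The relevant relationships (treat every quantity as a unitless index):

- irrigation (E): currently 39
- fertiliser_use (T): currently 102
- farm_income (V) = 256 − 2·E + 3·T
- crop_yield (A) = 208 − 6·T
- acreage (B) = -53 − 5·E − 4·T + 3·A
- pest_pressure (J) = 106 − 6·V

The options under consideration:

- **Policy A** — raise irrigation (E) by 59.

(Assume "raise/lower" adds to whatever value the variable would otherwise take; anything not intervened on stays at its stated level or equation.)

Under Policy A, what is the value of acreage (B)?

Policy A (E + 59):
  E = 39 + 59 = 98
  T = 102
  A = 208 − 6·102 = -404
  B = -53 − 5·98 − 4·102 + 3·(-404) = -2163

-2163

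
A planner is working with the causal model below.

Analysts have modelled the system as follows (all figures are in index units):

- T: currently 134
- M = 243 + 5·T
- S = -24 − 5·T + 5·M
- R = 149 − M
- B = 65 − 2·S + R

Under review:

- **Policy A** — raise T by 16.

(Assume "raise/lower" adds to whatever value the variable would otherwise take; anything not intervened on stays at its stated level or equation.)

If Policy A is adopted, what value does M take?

Policy A (T + 16):
  T = 134 + 16 = 150
  M = 243 + 5·150 = 993

993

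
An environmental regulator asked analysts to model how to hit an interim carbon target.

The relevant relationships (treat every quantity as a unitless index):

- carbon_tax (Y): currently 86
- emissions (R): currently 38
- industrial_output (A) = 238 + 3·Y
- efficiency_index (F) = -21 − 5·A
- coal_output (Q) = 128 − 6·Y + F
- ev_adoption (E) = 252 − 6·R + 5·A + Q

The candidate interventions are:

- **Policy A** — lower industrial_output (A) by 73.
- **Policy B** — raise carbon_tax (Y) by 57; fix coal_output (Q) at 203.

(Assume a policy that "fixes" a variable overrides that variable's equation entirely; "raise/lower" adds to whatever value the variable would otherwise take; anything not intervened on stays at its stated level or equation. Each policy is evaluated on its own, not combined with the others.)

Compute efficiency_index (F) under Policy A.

Policy A (A − 73):
  Y = 86
  A = 238 + 3·86 (−73 from intervention) = 423
  F = -21 − 5·423 = -2136

-2136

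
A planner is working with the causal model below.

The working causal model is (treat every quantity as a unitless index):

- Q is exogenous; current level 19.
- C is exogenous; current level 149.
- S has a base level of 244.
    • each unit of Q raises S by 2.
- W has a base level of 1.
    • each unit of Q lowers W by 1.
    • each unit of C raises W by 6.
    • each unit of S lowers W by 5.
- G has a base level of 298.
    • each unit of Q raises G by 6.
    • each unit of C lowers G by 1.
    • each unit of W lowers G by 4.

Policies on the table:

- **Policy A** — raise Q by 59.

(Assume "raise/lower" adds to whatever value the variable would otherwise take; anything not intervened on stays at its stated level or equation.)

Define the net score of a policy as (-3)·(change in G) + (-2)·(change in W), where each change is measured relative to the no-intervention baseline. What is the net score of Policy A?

-7552

Baseline:
  Q = 19
  C = 149
  S = 244 + 2·19 = 282
  W = 1 − 19 + 6·149 − 5·282 = -534
  G = 298 + 6·19 − 149 − 4·(-534) = 2399
Policy A (Q + 59):
  Q = 19 + 59 = 78
  C = 149
  S = 244 + 2·78 = 400
  W = 1 − 78 + 6·149 − 5·400 = -1183
  G = 298 + 6·78 − 149 − 4·(-1183) = 5349
ΔG = 5349 − 2399 = 2950; ΔW = -1183 − (-534) = -649
Score = (-3)·2950 + (-2)·(-649) = -7552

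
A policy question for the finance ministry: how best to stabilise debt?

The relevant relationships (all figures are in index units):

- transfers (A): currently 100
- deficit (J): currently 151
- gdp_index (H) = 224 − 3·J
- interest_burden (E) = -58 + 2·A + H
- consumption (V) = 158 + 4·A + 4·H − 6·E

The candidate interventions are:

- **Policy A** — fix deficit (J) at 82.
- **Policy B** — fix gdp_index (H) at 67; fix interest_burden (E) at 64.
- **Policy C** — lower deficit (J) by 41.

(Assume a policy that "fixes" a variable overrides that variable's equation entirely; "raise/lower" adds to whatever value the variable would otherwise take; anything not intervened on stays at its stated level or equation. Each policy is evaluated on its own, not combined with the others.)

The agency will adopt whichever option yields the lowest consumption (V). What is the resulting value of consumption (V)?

Policy A (J := 82):
  A = 100
  J = 82
  H = 224 − 3·82 = -22
  E = -58 + 2·100 + (-22) = 120
  V = 158 + 4·100 + 4·(-22) − 6·120 = -250
Policy B (H := 67, E := 64):
  A = 100
  J = 151
  H = 67
  E = 64
  V = 158 + 4·100 + 4·67 − 6·64 = 442
Policy C (J − 41):
  A = 100
  J = 151 − 41 = 110
  H = 224 − 3·110 = -106
  E = -58 + 2·100 + (-106) = 36
  V = 158 + 4·100 + 4·(-106) − 6·36 = -82
Comparing — Policy A: V=-250, Policy B: V=442, Policy C: V=-82. Lowest is -250 (Policy A).

-250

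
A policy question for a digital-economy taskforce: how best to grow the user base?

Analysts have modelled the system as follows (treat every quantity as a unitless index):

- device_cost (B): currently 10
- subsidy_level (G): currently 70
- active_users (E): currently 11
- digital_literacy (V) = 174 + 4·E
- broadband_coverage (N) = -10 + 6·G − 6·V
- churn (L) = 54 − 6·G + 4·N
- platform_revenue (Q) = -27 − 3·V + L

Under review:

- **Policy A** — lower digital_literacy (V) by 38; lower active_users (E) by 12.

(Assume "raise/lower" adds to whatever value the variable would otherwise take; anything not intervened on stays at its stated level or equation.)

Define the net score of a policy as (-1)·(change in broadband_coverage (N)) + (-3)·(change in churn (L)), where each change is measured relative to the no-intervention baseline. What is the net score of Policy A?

-6708

Baseline:
  G = 70
  E = 11
  V = 174 + 4·11 = 218
  N = -10 + 6·70 − 6·218 = -898
  L = 54 − 6·70 + 4·(-898) = -3958
Policy A (V − 38, E − 12):
  G = 70
  E = 11 − 12 = -1
  V = 174 + 4·(-1) (−38 from intervention) = 132
  N = -10 + 6·70 − 6·132 = -382
  L = 54 − 6·70 + 4·(-382) = -1894
ΔN = -382 − (-898) = 516; ΔL = -1894 − (-3958) = 2064
Score = (-1)·516 + (-3)·2064 = -6708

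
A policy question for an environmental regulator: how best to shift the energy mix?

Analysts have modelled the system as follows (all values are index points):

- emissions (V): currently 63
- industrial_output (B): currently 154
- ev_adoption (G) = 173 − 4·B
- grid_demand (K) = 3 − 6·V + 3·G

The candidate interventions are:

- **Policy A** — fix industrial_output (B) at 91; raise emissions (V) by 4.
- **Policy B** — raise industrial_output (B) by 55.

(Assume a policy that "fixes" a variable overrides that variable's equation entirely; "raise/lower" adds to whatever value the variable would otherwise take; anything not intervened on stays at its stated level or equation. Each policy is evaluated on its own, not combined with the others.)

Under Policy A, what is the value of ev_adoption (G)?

Policy A (B := 91, V + 4):
  B = 91
  G = 173 − 4·91 = -191

-191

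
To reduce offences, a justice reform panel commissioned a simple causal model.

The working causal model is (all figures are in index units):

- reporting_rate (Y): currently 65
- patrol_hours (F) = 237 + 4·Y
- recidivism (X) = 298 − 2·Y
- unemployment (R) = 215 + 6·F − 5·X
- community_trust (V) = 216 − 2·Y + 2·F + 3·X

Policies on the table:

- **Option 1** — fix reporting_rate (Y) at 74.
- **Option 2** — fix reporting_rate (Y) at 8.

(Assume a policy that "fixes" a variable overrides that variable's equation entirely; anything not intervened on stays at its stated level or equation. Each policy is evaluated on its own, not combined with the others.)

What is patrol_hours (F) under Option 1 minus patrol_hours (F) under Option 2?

Option 1 (Y := 74):
  Y = 74
  F = 237 + 4·74 = 533
Option 2 (Y := 8):
  Y = 8
  F = 237 + 4·8 = 269
F: 533 − 269 = 264

264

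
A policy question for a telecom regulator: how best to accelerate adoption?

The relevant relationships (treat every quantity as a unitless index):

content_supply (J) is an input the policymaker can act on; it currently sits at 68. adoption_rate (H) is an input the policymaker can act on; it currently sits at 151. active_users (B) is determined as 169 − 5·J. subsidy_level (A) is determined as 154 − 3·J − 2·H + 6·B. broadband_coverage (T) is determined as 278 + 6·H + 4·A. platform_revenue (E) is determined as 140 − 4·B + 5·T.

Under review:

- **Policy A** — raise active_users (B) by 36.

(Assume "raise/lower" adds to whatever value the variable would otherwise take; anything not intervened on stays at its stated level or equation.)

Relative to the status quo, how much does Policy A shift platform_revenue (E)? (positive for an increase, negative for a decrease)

Baseline:
  J = 68
  H = 151
  B = 169 − 5·68 = -171
  A = 154 − 3·68 − 2·151 + 6·(-171) = -1378
  T = 278 + 6·151 + 4·(-1378) = -4328
  E = 140 − 4·(-171) + 5·(-4328) = -20816
Policy A (B + 36):
  J = 68
  H = 151
  B = 169 − 5·68 (+36 from intervention) = -135
  A = 154 − 3·68 − 2·151 + 6·(-135) = -1162
  T = 278 + 6·151 + 4·(-1162) = -3464
  E = 140 − 4·(-135) + 5·(-3464) = -16640
Change in E: -16640 − (-20816) = 4176

4176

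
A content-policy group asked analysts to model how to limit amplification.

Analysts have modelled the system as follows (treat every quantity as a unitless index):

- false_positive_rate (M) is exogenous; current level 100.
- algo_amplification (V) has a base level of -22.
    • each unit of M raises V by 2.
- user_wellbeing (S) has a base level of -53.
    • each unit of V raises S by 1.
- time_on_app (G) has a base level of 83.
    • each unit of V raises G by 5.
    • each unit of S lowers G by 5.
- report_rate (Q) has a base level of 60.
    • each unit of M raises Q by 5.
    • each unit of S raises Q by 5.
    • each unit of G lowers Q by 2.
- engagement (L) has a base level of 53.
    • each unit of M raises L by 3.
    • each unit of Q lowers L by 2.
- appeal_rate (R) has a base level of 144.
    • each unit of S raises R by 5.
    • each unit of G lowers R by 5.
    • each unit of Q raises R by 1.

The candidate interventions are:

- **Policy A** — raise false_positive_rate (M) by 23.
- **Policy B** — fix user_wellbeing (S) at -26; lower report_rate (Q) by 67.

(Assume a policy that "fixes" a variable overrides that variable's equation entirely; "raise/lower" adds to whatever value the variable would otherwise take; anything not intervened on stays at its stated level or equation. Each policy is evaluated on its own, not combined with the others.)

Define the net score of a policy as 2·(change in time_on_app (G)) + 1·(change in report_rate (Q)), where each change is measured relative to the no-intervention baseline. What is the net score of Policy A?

345

Baseline:
  M = 100
  V = -22 + 2·100 = 178
  S = -53 + 178 = 125
  G = 83 + 5·178 − 5·125 = 348
  Q = 60 + 5·100 + 5·125 − 2·348 = 489
Policy A (M + 23):
  M = 100 + 23 = 123
  V = -22 + 2·123 = 224
  S = -53 + 224 = 171
  G = 83 + 5·224 − 5·171 = 348
  Q = 60 + 5·123 + 5·171 − 2·348 = 834
ΔG = 348 − 348 = 0; ΔQ = 834 − 489 = 345
Score = 2·0 + 1·345 = 345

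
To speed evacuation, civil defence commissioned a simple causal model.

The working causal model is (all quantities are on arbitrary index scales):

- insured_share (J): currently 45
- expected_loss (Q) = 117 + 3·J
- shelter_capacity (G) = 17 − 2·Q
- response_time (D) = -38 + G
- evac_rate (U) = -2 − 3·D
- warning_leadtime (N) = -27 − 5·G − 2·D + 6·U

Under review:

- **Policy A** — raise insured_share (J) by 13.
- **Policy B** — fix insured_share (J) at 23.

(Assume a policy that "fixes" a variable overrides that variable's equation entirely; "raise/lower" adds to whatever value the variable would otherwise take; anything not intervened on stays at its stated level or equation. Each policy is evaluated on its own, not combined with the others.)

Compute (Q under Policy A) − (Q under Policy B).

Policy A (J + 13):
  J = 45 + 13 = 58
  Q = 117 + 3·58 = 291
Policy B (J := 23):
  J = 23
  Q = 117 + 3·23 = 186
Q: 291 − 186 = 105

105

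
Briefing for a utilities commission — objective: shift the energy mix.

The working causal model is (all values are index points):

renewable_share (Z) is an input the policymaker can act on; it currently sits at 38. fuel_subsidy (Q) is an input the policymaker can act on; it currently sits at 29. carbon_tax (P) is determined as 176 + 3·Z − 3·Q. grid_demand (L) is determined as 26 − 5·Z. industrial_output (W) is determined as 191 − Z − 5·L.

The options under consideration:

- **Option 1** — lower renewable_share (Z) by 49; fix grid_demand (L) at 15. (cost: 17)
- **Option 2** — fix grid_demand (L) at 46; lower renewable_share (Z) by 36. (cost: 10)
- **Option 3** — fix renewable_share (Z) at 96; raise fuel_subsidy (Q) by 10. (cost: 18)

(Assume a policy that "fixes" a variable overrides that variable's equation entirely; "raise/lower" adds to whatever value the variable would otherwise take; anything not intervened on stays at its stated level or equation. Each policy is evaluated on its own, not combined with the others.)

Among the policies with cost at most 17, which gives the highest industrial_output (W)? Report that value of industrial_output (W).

Option 1 (Z − 49, L := 15):
  Z = 38 − 49 = -11
  L = 15
  W = 191 − (-11) − 5·15 = 127
Option 2 (L := 46, Z − 36):
  Z = 38 − 36 = 2
  L = 46
  W = 191 − 2 − 5·46 = -41
Comparing — Option 1: W=127, Option 2: W=-41. Highest is 127 (Option 1).

127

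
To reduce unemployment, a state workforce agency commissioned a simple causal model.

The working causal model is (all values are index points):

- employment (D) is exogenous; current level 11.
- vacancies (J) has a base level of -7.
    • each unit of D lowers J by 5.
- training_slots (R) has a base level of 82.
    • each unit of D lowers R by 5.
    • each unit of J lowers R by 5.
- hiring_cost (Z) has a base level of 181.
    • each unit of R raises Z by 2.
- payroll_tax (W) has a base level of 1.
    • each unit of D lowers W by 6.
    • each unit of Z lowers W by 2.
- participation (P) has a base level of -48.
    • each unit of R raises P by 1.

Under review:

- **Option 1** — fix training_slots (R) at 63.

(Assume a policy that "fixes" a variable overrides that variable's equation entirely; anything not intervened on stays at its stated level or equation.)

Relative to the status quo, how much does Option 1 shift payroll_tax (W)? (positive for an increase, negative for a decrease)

Baseline:
  D = 11
  J = -7 − 5·11 = -62
  R = 82 − 5·11 − 5·(-62) = 337
  Z = 181 + 2·337 = 855
  W = 1 − 6·11 − 2·855 = -1775
Option 1 (R := 63):
  D = 11
  J = -7 − 5·11 = -62
  R = 63
  Z = 181 + 2·63 = 307
  W = 1 − 6·11 − 2·307 = -679
Change in W: -679 − (-1775) = 1096

1096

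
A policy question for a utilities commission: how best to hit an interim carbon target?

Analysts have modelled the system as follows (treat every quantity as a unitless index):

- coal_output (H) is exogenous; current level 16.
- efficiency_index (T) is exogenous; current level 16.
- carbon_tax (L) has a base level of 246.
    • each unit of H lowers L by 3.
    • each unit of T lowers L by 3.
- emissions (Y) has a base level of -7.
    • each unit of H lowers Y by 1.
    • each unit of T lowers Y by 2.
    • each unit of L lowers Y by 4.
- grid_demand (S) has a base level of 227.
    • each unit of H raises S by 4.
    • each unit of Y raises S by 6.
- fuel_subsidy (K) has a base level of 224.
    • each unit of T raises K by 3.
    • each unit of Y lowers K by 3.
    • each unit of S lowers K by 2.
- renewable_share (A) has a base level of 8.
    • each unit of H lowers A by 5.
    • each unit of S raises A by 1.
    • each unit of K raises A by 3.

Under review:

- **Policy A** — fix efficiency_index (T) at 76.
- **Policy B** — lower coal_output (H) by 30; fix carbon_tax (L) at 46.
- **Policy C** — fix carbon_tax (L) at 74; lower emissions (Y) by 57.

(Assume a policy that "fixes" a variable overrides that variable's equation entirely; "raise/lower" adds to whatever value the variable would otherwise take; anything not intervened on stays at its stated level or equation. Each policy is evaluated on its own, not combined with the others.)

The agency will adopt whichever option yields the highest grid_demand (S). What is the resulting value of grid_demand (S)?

Policy A (T := 76):
  H = 16
  T = 76
  L = 246 − 3·16 − 3·76 = -30
  Y = -7 − 16 − 2·76 − 4·(-30) = -55
  S = 227 + 4·16 + 6·(-55) = -39
Policy B (H − 30, L := 46):
  H = 16 − 30 = -14
  T = 16
  L = 46
  Y = -7 − (-14) − 2·16 − 4·46 = -209
  S = 227 + 4·(-14) + 6·(-209) = -1083
Policy C (L := 74, Y − 57):
  H = 16
  T = 16
  L = 74
  Y = -7 − 16 − 2·16 − 4·74 (−57 from intervention) = -408
  S = 227 + 4·16 + 6·(-408) = -2157
Comparing — Policy A: S=-39, Policy B: S=-1083, Policy C: S=-2157. Highest is -39 (Policy A).

-39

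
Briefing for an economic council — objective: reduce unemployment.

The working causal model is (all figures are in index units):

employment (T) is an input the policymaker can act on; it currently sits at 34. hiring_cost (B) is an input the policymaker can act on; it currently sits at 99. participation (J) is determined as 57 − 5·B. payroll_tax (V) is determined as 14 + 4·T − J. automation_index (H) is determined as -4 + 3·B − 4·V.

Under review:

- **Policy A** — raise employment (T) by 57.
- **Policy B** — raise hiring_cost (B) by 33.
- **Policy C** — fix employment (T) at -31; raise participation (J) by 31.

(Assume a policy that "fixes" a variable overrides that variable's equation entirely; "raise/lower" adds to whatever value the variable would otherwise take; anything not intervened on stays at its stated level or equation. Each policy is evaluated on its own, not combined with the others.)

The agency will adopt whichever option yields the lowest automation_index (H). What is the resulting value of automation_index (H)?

Policy A (T + 57):
  T = 34 + 57 = 91
  B = 99
  J = 57 − 5·99 = -438
  V = 14 + 4·91 − (-438) = 816
  H = -4 + 3·99 − 4·816 = -2971
Policy B (B + 33):
  T = 34
  B = 99 + 33 = 132
  J = 57 − 5·132 = -603
  V = 14 + 4·34 − (-603) = 753
  H = -4 + 3·132 − 4·753 = -2620
Policy C (T := -31, J + 31):
  T = -31
  B = 99
  J = 57 − 5·99 (+31 from intervention) = -407
  V = 14 + 4·(-31) − (-407) = 297
  H = -4 + 3·99 − 4·297 = -895
Comparing — Policy A: H=-2971, Policy B: H=-2620, Policy C: H=-895. Lowest is -2971 (Policy A).

-2971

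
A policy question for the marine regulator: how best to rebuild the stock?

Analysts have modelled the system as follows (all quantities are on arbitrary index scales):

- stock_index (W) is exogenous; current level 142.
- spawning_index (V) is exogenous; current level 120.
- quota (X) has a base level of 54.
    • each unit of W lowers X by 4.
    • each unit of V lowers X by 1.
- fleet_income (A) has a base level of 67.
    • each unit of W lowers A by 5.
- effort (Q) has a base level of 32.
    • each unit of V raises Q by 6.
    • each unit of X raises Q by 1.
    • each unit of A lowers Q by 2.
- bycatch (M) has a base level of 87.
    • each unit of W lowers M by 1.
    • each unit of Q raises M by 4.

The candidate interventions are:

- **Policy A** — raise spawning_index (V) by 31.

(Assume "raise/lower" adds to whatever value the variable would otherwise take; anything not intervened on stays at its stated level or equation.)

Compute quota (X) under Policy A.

Policy A (V + 31):
  W = 142
  V = 120 + 31 = 151
  X = 54 − 4·142 − 151 = -665

-665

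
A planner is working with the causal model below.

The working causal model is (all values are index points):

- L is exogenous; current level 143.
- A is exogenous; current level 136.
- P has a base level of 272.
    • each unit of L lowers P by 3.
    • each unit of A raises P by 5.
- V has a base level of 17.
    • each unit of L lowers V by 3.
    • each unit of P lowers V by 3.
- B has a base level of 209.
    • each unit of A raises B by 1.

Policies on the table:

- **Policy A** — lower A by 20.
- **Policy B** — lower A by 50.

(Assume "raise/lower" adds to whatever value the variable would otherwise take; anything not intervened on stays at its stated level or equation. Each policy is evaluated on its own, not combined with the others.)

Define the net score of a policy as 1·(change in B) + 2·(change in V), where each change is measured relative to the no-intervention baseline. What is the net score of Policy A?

Baseline:
  L = 143
  A = 136
  P = 272 − 3·143 + 5·136 = 523
  V = 17 − 3·143 − 3·523 = -1981
  B = 209 + 136 = 345
Policy A (A − 20):
  L = 143
  A = 136 − 20 = 116
  P = 272 − 3·143 + 5·116 = 423
  V = 17 − 3·143 − 3·423 = -1681
  B = 209 + 116 = 325
ΔB = 325 − 345 = -20; ΔV = -1681 − (-1981) = 300
Score = 1·(-20) + 2·300 = 580

580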